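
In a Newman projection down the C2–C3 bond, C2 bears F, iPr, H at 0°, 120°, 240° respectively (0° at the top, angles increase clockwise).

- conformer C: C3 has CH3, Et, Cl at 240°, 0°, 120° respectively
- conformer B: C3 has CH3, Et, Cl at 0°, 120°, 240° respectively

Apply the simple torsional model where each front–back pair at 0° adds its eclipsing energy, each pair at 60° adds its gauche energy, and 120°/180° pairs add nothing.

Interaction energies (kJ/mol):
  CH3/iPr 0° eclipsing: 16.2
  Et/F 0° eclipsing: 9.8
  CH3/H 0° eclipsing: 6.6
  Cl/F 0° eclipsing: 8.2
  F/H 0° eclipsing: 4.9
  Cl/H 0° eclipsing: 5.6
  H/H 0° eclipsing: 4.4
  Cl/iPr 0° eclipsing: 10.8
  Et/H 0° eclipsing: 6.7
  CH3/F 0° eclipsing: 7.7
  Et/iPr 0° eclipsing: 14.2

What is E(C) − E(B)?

-0.3 kJ/mol

C (eclipsed): F(0°)/Et(0°) eclipsed 9.8; iPr(120°)/Cl(120°) eclipsed 10.8; H(240°)/CH3(240°) eclipsed 6.6 → 27.2 kJ/mol.
B (eclipsed): F(0°)/CH3(0°) eclipsed 7.7; iPr(120°)/Et(120°) eclipsed 14.2; H(240°)/Cl(240°) eclipsed 5.6 → 27.5 kJ/mol.
E(C) − E(B) = 27.2 − 27.5 = -0.3 kJ/mol.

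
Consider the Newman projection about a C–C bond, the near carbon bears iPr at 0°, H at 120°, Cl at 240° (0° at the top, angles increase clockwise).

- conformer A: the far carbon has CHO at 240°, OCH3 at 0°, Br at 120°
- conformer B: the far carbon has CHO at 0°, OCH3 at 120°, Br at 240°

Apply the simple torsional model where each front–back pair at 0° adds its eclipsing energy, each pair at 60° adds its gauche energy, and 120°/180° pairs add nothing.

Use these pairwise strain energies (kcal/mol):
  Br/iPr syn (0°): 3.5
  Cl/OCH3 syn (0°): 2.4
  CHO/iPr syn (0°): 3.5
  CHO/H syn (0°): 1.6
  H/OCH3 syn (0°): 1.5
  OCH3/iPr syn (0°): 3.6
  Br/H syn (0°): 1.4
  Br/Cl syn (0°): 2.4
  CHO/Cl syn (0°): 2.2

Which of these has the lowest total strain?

A (eclipsed): iPr(0°)/OCH3(0°) eclipsed 3.6; H(120°)/Br(120°) eclipsed 1.4; Cl(240°)/CHO(240°) eclipsed 2.2 → 7.2 kcal/mol.
B (eclipsed): iPr(0°)/CHO(0°) eclipsed 3.5; H(120°)/OCH3(120°) eclipsed 1.5; Cl(240°)/Br(240°) eclipsed 2.4 → 7.4 kcal/mol.
A has the lowest total (7.2 kcal/mol).

A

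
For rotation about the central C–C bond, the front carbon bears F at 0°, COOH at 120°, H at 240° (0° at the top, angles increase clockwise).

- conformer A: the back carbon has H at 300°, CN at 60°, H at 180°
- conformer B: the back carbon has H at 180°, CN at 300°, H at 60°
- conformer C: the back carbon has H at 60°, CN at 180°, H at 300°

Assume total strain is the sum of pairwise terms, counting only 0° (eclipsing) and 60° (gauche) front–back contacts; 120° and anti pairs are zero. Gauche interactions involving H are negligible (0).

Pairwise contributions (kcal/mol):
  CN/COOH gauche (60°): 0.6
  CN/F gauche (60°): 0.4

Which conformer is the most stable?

B

A (staggered): F(0°)/CN(60°) gauche 0.4; COOH(120°)/CN(60°) gauche 0.6 → 1.0 kcal/mol.
B (staggered): F(0°)/CN(300°) gauche 0.4 → 0.4 kcal/mol.
C (staggered): COOH(120°)/CN(180°) gauche 0.6 → 0.6 kcal/mol.
B has the lowest total (0.4 kcal/mol).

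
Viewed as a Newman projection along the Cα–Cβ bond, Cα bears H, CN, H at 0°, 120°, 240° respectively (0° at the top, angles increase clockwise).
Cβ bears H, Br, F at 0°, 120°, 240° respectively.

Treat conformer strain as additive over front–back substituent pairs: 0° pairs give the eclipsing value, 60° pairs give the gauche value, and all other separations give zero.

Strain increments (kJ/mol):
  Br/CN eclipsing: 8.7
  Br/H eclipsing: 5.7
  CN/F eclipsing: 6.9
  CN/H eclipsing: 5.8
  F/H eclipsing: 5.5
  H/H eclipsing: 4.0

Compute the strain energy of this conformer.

18.2 kJ/mol

This conformer (eclipsed): H–H eclipsed, CN–Br eclipsed, H–F eclipsed; 4.0 + 8.7 + 5.5 = 18.2 kJ/mol.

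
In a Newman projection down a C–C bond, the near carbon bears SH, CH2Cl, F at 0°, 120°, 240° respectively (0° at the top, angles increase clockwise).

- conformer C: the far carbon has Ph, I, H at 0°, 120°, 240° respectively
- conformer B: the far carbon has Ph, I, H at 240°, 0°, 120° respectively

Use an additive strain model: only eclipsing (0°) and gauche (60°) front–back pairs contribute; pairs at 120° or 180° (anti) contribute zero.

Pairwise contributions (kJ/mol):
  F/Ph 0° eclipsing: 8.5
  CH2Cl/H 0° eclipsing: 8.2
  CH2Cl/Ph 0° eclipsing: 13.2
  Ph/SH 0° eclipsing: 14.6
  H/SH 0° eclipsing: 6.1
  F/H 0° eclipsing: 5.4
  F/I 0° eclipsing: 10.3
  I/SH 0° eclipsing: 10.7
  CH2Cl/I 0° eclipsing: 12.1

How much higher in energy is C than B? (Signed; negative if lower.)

C (eclipsed): SH(0°)/Ph(0°) eclipsed 14.6; CH2Cl(120°)/I(120°) eclipsed 12.1; F(240°)/H(240°) eclipsed 5.4 → 32.1 kJ/mol.
B (eclipsed): SH(0°)/I(0°) eclipsed 10.7; CH2Cl(120°)/H(120°) eclipsed 8.2; F(240°)/Ph(240°) eclipsed 8.5 → 27.4 kJ/mol.
E(C) − E(B) = 32.1 − 27.4 = +4.7 kJ/mol.

+4.7 kJ/mol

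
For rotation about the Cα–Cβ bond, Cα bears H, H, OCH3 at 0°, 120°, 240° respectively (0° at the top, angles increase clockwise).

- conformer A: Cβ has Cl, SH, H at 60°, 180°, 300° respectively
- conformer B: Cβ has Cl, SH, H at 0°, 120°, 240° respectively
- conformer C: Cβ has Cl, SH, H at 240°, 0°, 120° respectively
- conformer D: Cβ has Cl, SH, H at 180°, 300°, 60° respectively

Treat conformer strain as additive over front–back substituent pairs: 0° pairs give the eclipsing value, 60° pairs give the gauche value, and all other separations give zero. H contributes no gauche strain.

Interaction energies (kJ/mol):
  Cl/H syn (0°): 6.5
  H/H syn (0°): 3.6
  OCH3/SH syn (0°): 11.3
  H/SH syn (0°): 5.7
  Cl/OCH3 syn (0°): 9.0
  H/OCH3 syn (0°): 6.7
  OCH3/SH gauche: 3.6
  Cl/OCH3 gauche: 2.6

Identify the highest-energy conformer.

B

A is staggered. OCH3 at 240° is gauche with SH at 180° (3.6). Total 3.6 kJ/mol.
B is eclipsed. H at 0° is eclipsed with Cl at 0° (6.5); H at 120° is eclipsed with SH at 120° (5.7); OCH3 at 240° is eclipsed with H at 240° (6.7). Total 18.9 kJ/mol.
C is eclipsed. H at 0° is eclipsed with SH at 0° (5.7); H at 120° is eclipsed with H at 120° (3.6); OCH3 at 240° is eclipsed with Cl at 240° (9.0). Total 18.3 kJ/mol.
D is staggered. OCH3 at 240° is gauche with Cl at 180° (2.6); OCH3 at 240° is gauche with SH at 300° (3.6). Total 6.2 kJ/mol.
B has the highest total (18.9 kJ/mol).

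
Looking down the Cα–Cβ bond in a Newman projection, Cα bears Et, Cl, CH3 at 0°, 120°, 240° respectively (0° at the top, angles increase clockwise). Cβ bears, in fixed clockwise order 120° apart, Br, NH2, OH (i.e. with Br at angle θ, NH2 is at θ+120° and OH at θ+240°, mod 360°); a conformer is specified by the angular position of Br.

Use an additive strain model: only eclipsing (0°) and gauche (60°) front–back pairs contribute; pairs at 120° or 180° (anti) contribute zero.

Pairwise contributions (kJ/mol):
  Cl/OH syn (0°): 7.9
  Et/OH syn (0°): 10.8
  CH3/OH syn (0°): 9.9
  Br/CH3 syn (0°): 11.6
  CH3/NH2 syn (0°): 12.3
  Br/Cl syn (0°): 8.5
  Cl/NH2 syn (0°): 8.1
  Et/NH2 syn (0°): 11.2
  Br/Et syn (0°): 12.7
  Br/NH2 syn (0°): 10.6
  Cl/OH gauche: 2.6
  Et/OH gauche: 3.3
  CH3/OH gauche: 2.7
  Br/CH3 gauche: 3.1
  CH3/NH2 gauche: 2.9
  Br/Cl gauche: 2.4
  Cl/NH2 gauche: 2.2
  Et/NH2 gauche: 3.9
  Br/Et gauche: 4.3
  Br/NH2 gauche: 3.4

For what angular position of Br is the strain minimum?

Br at 0° (eclipsed): Et–Br eclipsed, Cl–NH2 eclipsed, CH3–OH eclipsed; 12.7 + 8.1 + 9.9 = 30.7 kJ/mol.
Br at 60° (staggered): Et–Br gauche, Et–OH gauche, Cl–Br gauche, Cl–NH2 gauche, CH3–NH2 gauche, CH3–OH gauche; 4.3 + 3.3 + 2.4 + 2.2 + 2.9 + 2.7 = 17.8 kJ/mol.
Br at 120° (eclipsed): Et–OH eclipsed, Cl–Br eclipsed, CH3–NH2 eclipsed; 10.8 + 8.5 + 12.3 = 31.6 kJ/mol.
Br at 180° (staggered): Et–NH2 gauche, Et–OH gauche, Cl–Br gauche, Cl–OH gauche, CH3–Br gauche, CH3–NH2 gauche; 3.9 + 3.3 + 2.4 + 2.6 + 3.1 + 2.9 = 18.2 kJ/mol.
Br at 240° (eclipsed): Et–NH2 eclipsed, Cl–OH eclipsed, CH3–Br eclipsed; 11.2 + 7.9 + 11.6 = 30.7 kJ/mol.
Br at 300° (staggered): Et–Br gauche, Et–NH2 gauche, Cl–NH2 gauche, Cl–OH gauche, CH3–Br gauche, CH3–OH gauche; 4.3 + 3.9 + 2.2 + 2.6 + 3.1 + 2.7 = 18.8 kJ/mol.
The minimum (17.8 kJ/mol) occurs with Br at 60°.

60°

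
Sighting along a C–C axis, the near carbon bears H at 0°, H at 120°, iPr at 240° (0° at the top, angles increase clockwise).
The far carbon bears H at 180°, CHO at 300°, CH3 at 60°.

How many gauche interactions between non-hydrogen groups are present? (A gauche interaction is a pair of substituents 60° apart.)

Non-H gauche pairs: iPr(240°)/CHO(300°) — 1 interaction.

1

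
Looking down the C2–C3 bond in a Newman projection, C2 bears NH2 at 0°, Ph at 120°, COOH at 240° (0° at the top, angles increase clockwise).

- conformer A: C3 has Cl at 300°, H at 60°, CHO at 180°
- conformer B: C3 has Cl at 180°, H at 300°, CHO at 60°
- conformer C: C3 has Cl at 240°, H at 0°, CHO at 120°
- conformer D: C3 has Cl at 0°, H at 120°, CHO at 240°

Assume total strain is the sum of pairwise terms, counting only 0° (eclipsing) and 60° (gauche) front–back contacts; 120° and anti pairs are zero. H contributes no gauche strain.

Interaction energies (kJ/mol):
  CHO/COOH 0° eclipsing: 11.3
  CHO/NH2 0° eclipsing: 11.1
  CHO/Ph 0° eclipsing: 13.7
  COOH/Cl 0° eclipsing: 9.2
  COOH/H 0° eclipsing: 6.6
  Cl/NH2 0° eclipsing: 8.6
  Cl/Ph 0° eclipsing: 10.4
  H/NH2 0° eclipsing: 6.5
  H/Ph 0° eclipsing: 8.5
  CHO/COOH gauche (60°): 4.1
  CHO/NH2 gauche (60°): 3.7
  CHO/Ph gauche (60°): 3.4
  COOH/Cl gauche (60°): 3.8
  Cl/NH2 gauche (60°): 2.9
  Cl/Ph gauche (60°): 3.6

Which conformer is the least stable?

C

A (staggered): NH2–Cl gauche, Ph–CHO gauche, COOH–Cl gauche, COOH–CHO gauche; 2.9 + 3.4 + 3.8 + 4.1 = 14.2 kJ/mol.
B (staggered): NH2–CHO gauche, Ph–Cl gauche, Ph–CHO gauche, COOH–Cl gauche; 3.7 + 3.6 + 3.4 + 3.8 = 14.5 kJ/mol.
C (eclipsed): NH2–H eclipsed, Ph–CHO eclipsed, COOH–Cl eclipsed; 6.5 + 13.7 + 9.2 = 29.4 kJ/mol.
D (eclipsed): NH2–Cl eclipsed, Ph–H eclipsed, COOH–CHO eclipsed; 8.6 + 8.5 + 11.3 = 28.4 kJ/mol.
C has the highest total (29.4 kJ/mol).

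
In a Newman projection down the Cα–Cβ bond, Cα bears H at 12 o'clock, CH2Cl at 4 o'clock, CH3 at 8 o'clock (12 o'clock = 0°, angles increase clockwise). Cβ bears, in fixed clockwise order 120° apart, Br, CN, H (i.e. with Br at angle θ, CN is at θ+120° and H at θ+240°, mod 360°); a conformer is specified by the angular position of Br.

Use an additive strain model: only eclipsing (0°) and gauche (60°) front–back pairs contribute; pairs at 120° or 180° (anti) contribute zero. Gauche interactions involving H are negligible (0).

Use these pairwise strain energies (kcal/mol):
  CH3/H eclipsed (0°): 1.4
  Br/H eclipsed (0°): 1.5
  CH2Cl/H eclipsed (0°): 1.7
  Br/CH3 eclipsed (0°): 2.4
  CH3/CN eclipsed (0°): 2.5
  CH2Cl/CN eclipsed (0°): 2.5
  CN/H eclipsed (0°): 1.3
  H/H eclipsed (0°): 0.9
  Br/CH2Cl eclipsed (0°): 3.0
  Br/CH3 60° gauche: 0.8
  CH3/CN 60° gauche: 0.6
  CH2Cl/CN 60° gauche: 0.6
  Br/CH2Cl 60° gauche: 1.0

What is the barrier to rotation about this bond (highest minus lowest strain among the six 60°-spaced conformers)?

5.0 kcal/mol

Br at 0° (eclipsed): H(0°)/Br(0°) eclipsed 1.5; CH2Cl(120°)/CN(120°) eclipsed 2.5; CH3(240°)/H(240°) eclipsed 1.4 → 5.4 kcal/mol.
Br at 60° (staggered): CH2Cl(120°)/Br(60°) gauche 1.0; CH2Cl(120°)/CN(180°) gauche 0.6; CH3(240°)/CN(180°) gauche 0.6 → 2.2 kcal/mol.
Br at 120° (eclipsed): H(0°)/H(0°) eclipsed 0.9; CH2Cl(120°)/Br(120°) eclipsed 3.0; CH3(240°)/CN(240°) eclipsed 2.5 → 6.4 kcal/mol.
Br at 180° (staggered): CH2Cl(120°)/Br(180°) gauche 1.0; CH3(240°)/Br(180°) gauche 0.8; CH3(240°)/CN(300°) gauche 0.6 → 2.4 kcal/mol.
Br at 240° (eclipsed): H(0°)/CN(0°) eclipsed 1.3; CH2Cl(120°)/H(120°) eclipsed 1.7; CH3(240°)/Br(240°) eclipsed 2.4 → 5.4 kcal/mol.
Br at 300° (staggered): CH2Cl(120°)/CN(60°) gauche 0.6; CH3(240°)/Br(300°) gauche 0.8 → 1.4 kcal/mol.
Max at 120° (6.4 kcal/mol), min at 300° (1.4 kcal/mol); barrier = 5.0 kcal/mol.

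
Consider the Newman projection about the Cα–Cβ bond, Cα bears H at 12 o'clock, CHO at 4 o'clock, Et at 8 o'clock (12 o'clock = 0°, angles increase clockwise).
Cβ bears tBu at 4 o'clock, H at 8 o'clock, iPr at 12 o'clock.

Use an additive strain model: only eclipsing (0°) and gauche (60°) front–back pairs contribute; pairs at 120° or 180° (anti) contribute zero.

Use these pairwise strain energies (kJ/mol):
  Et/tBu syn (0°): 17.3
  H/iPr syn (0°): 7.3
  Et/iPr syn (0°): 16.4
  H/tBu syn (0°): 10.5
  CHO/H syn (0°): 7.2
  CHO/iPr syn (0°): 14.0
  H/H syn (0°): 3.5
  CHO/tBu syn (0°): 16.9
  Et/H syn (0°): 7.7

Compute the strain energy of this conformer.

31.9 kJ/mol

This conformer (eclipsed): H(0°)/iPr(0°) eclipsed 7.3; CHO(120°)/tBu(120°) eclipsed 16.9; Et(240°)/H(240°) eclipsed 7.7 → 31.9 kJ/mol.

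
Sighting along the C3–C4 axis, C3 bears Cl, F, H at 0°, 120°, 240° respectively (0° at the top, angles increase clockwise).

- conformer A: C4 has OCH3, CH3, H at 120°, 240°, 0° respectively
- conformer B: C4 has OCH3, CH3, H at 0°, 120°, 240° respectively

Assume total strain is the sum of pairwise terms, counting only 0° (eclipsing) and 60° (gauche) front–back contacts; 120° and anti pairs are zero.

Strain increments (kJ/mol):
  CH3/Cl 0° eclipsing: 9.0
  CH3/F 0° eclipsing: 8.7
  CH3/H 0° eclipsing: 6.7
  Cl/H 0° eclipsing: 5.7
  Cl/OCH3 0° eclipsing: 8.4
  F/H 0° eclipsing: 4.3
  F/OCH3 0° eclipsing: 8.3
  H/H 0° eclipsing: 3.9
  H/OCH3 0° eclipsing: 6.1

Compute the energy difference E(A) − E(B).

-0.3 kJ/mol

A (eclipsed): Cl(0°)/H(0°) eclipsed 5.7; F(120°)/OCH3(120°) eclipsed 8.3; H(240°)/CH3(240°) eclipsed 6.7 → 20.7 kJ/mol.
B (eclipsed): Cl(0°)/OCH3(0°) eclipsed 8.4; F(120°)/CH3(120°) eclipsed 8.7; H(240°)/H(240°) eclipsed 3.9 → 21.0 kJ/mol.
E(A) − E(B) = 20.7 − 21.0 = -0.3 kJ/mol.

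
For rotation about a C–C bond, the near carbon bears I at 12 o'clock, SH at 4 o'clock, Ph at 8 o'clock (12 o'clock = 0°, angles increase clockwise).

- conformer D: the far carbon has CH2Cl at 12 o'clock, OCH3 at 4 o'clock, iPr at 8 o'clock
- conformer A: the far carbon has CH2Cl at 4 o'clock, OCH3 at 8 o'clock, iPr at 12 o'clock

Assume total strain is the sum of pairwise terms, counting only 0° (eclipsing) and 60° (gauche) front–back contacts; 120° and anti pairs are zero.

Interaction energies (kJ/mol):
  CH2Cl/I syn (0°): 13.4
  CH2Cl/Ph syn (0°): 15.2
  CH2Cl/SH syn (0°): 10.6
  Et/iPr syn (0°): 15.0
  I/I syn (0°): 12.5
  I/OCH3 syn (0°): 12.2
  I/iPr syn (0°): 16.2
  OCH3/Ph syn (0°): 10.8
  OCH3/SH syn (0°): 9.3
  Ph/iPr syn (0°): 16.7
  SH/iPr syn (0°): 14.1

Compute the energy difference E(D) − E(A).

D (eclipsed): I(0°)/CH2Cl(0°) eclipsed 13.4; SH(120°)/OCH3(120°) eclipsed 9.3; Ph(240°)/iPr(240°) eclipsed 16.7 → 39.4 kJ/mol.
A (eclipsed): I(0°)/iPr(0°) eclipsed 16.2; SH(120°)/CH2Cl(120°) eclipsed 10.6; Ph(240°)/OCH3(240°) eclipsed 10.8 → 37.6 kJ/mol.
E(D) − E(A) = 39.4 − 37.6 = +1.8 kJ/mol.

+1.8 kJ/mol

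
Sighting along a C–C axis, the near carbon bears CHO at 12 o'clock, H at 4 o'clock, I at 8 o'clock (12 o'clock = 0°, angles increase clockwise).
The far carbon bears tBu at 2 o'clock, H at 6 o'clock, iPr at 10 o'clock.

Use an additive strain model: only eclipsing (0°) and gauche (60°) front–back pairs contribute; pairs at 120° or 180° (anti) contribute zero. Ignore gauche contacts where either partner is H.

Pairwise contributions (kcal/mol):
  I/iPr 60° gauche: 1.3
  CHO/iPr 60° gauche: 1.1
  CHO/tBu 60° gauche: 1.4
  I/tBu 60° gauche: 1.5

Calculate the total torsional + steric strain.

3.8 kcal/mol

This conformer is staggered. CHO at 0° is gauche with tBu at 60° (1.4); CHO at 0° is gauche with iPr at 300° (1.1); I at 240° is gauche with iPr at 300° (1.3). Total 3.8 kcal/mol.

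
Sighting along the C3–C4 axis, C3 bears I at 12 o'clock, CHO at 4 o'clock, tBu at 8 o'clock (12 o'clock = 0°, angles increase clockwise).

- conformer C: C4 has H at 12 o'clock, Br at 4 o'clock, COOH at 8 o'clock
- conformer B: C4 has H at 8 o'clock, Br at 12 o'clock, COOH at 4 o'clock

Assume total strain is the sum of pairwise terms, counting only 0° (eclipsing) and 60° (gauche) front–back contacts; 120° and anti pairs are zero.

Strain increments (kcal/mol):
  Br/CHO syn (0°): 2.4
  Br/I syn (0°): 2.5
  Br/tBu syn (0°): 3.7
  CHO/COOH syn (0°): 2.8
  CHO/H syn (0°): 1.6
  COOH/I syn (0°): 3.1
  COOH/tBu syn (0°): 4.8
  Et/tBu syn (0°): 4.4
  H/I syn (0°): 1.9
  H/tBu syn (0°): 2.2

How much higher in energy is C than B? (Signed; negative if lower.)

+1.6 kcal/mol

C (eclipsed): I(0°)/H(0°) eclipsed 1.9; CHO(120°)/Br(120°) eclipsed 2.4; tBu(240°)/COOH(240°) eclipsed 4.8 → 9.1 kcal/mol.
B (eclipsed): I(0°)/Br(0°) eclipsed 2.5; CHO(120°)/COOH(120°) eclipsed 2.8; tBu(240°)/H(240°) eclipsed 2.2 → 7.5 kcal/mol.
E(C) − E(B) = 9.1 − 7.5 = +1.6 kcal/mol.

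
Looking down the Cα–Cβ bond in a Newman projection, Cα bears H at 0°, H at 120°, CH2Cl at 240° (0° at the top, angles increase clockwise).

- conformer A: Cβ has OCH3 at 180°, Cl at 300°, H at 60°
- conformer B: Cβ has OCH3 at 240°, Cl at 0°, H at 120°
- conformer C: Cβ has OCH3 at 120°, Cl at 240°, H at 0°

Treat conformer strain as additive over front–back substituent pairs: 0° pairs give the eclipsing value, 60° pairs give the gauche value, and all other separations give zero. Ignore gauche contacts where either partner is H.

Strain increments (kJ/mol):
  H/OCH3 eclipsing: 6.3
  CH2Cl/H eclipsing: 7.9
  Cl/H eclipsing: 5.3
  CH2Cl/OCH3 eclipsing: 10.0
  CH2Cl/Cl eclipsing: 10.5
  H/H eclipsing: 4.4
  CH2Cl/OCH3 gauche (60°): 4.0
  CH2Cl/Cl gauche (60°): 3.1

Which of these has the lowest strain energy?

A

A (staggered): CH2Cl(240°)/OCH3(180°) gauche 4.0; CH2Cl(240°)/Cl(300°) gauche 3.1 → 7.1 kJ/mol.
B (eclipsed): H(0°)/Cl(0°) eclipsed 5.3; H(120°)/H(120°) eclipsed 4.4; CH2Cl(240°)/OCH3(240°) eclipsed 10.0 → 19.7 kJ/mol.
C (eclipsed): H(0°)/H(0°) eclipsed 4.4; H(120°)/OCH3(120°) eclipsed 6.3; CH2Cl(240°)/Cl(240°) eclipsed 10.5 → 21.2 kJ/mol.
A has the lowest total (7.1 kJ/mol).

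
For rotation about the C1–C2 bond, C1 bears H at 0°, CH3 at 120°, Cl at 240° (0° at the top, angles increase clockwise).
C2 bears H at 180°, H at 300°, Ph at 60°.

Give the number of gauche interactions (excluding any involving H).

Non-H gauche pairs: CH3(120°)/Ph(60°) — 1 interaction.

1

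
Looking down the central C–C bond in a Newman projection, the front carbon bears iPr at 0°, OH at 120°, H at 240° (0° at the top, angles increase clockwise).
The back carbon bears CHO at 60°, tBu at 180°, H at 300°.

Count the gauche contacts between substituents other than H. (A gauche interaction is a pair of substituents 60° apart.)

3

Non-H gauche pairs: iPr(0°)/CHO(60°); OH(120°)/CHO(60°); OH(120°)/tBu(180°) — 3 interactions.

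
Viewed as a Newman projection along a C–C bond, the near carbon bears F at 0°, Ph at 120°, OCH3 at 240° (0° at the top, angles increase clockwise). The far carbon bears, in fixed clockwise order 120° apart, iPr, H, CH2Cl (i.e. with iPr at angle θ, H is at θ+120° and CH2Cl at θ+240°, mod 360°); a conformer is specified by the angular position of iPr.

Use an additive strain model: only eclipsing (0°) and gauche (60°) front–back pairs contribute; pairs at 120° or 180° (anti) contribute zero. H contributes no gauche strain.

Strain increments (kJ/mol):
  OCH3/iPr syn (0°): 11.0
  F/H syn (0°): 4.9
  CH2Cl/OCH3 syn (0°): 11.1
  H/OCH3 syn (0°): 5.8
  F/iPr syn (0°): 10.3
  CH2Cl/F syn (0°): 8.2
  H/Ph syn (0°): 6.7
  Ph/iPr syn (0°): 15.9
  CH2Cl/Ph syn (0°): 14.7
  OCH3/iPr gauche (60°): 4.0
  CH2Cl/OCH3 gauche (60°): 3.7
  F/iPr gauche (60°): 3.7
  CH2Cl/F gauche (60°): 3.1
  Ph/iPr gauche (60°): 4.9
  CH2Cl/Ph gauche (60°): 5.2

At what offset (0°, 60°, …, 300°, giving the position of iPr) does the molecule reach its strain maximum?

iPr at 0° (eclipsed): F(0°)/iPr(0°) eclipsed 10.3; Ph(120°)/H(120°) eclipsed 6.7; OCH3(240°)/CH2Cl(240°) eclipsed 11.1 → 28.1 kJ/mol.
iPr at 60° (staggered): F(0°)/iPr(60°) gauche 3.7; F(0°)/CH2Cl(300°) gauche 3.1; Ph(120°)/iPr(60°) gauche 4.9; OCH3(240°)/CH2Cl(300°) gauche 3.7 → 15.4 kJ/mol.
iPr at 120° (eclipsed): F(0°)/CH2Cl(0°) eclipsed 8.2; Ph(120°)/iPr(120°) eclipsed 15.9; OCH3(240°)/H(240°) eclipsed 5.8 → 29.9 kJ/mol.
iPr at 180° (staggered): F(0°)/CH2Cl(60°) gauche 3.1; Ph(120°)/iPr(180°) gauche 4.9; Ph(120°)/CH2Cl(60°) gauche 5.2; OCH3(240°)/iPr(180°) gauche 4.0 → 17.2 kJ/mol.
iPr at 240° (eclipsed): F(0°)/H(0°) eclipsed 4.9; Ph(120°)/CH2Cl(120°) eclipsed 14.7; OCH3(240°)/iPr(240°) eclipsed 11.0 → 30.6 kJ/mol.
iPr at 300° (staggered): F(0°)/iPr(300°) gauche 3.7; Ph(120°)/CH2Cl(180°) gauche 5.2; OCH3(240°)/iPr(300°) gauche 4.0; OCH3(240°)/CH2Cl(180°) gauche 3.7 → 16.6 kJ/mol.
The maximum (30.6 kJ/mol) occurs with iPr at 240°.

240°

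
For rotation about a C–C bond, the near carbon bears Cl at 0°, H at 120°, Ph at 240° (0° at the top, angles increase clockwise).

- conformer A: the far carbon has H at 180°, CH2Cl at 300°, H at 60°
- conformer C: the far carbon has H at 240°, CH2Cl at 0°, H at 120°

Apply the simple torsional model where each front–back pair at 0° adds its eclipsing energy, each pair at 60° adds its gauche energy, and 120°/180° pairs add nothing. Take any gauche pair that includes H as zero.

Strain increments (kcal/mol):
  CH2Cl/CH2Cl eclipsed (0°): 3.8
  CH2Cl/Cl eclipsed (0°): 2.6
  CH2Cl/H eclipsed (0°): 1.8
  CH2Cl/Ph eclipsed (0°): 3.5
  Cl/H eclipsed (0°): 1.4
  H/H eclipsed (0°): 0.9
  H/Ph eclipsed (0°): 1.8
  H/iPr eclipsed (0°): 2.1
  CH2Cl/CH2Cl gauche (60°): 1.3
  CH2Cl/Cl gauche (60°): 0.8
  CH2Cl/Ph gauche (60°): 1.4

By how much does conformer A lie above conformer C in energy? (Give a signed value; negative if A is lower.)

A is staggered. Cl at 0° is gauche with CH2Cl at 300° (0.8); Ph at 240° is gauche with CH2Cl at 300° (1.4). Total 2.2 kcal/mol.
C is eclipsed. Cl at 0° is eclipsed with CH2Cl at 0° (2.6); H at 120° is eclipsed with H at 120° (0.9); Ph at 240° is eclipsed with H at 240° (1.8). Total 5.3 kcal/mol.
E(A) − E(C) = 2.2 − 5.3 = -3.1 kcal/mol.

-3.1 kcal/mol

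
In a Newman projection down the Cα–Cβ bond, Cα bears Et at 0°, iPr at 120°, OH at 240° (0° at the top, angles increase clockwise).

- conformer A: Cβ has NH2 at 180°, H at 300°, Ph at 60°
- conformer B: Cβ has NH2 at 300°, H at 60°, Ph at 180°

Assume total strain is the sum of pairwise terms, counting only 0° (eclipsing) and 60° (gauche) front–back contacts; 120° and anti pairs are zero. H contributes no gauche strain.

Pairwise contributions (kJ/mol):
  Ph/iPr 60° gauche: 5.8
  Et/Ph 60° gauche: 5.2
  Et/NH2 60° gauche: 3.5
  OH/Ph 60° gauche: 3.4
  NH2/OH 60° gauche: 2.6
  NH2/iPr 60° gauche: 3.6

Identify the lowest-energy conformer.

B

A (staggered): Et(0°)/Ph(60°) gauche 5.2; iPr(120°)/NH2(180°) gauche 3.6; iPr(120°)/Ph(60°) gauche 5.8; OH(240°)/NH2(180°) gauche 2.6 → 17.2 kJ/mol.
B (staggered): Et(0°)/NH2(300°) gauche 3.5; iPr(120°)/Ph(180°) gauche 5.8; OH(240°)/NH2(300°) gauche 2.6; OH(240°)/Ph(180°) gauche 3.4 → 15.3 kJ/mol.
B has the lowest total (15.3 kJ/mol).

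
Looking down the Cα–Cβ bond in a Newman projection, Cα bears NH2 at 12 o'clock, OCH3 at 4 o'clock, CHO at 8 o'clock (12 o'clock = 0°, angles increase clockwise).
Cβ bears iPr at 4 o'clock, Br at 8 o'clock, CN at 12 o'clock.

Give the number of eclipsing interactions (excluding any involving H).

Non-H eclipsing pairs: NH2(0°)/CN(0°); OCH3(120°)/iPr(120°); CHO(240°)/Br(240°) — 3 interactions.

3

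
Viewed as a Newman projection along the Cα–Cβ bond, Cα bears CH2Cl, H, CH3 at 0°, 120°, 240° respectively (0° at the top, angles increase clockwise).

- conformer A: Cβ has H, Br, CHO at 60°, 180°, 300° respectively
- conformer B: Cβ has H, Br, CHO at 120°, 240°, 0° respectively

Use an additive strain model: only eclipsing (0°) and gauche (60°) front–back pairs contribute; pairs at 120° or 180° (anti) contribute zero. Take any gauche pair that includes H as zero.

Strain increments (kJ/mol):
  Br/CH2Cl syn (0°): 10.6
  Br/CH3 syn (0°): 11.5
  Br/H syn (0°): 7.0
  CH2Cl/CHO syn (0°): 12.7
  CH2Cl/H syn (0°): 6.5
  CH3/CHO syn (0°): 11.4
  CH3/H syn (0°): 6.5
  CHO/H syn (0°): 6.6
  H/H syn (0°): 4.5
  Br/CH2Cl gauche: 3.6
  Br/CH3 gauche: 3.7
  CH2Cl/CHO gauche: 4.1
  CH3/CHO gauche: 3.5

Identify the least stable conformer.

B

A (staggered): CH2Cl(0°)/CHO(300°) gauche 4.1; CH3(240°)/Br(180°) gauche 3.7; CH3(240°)/CHO(300°) gauche 3.5 → 11.3 kJ/mol.
B (eclipsed): CH2Cl(0°)/CHO(0°) eclipsed 12.7; H(120°)/H(120°) eclipsed 4.5; CH3(240°)/Br(240°) eclipsed 11.5 → 28.7 kJ/mol.
B has the highest total (28.7 kJ/mol).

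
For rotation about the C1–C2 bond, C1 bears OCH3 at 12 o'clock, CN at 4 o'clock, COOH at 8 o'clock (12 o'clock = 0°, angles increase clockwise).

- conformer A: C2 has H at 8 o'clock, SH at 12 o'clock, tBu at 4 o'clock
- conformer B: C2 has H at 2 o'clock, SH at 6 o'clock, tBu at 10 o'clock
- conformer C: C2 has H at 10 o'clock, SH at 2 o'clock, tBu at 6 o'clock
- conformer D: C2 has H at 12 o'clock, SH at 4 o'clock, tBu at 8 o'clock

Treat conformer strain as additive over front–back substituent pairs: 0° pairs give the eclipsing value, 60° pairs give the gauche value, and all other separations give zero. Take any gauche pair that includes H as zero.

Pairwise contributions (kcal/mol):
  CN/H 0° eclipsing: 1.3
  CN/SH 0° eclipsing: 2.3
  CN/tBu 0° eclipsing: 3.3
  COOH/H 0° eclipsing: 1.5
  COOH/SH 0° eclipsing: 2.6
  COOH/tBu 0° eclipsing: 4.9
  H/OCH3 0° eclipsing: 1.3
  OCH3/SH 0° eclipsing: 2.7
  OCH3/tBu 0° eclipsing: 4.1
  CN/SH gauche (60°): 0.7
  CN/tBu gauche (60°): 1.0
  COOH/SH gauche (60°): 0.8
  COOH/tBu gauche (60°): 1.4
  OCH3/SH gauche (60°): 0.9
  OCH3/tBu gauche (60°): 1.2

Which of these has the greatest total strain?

A (eclipsed): OCH3(0°)/SH(0°) eclipsed 2.7; CN(120°)/tBu(120°) eclipsed 3.3; COOH(240°)/H(240°) eclipsed 1.5 → 7.5 kcal/mol.
B (staggered): OCH3(0°)/tBu(300°) gauche 1.2; CN(120°)/SH(180°) gauche 0.7; COOH(240°)/SH(180°) gauche 0.8; COOH(240°)/tBu(300°) gauche 1.4 → 4.1 kcal/mol.
C (staggered): OCH3(0°)/SH(60°) gauche 0.9; CN(120°)/SH(60°) gauche 0.7; CN(120°)/tBu(180°) gauche 1.0; COOH(240°)/tBu(180°) gauche 1.4 → 4.0 kcal/mol.
D (eclipsed): OCH3(0°)/H(0°) eclipsed 1.3; CN(120°)/SH(120°) eclipsed 2.3; COOH(240°)/tBu(240°) eclipsed 4.9 → 8.5 kcal/mol.
D has the highest total (8.5 kcal/mol).

D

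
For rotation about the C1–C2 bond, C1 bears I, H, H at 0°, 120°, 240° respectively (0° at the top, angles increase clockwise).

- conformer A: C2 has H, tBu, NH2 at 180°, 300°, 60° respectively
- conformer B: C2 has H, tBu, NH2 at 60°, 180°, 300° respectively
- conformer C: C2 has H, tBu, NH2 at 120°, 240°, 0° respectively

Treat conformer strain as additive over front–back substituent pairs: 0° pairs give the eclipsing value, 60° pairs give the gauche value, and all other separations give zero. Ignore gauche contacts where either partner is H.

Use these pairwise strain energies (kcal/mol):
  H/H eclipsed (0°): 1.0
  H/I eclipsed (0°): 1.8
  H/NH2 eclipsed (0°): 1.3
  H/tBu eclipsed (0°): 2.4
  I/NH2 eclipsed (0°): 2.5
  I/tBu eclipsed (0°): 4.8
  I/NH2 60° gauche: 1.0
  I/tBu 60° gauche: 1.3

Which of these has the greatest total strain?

A (staggered): I–tBu gauche, I–NH2 gauche; 1.3 + 1.0 = 2.3 kcal/mol.
B (staggered): I–NH2 gauche; 1.0 = 1.0 kcal/mol.
C (eclipsed): I–NH2 eclipsed, H–H eclipsed, H–tBu eclipsed; 2.5 + 1.0 + 2.4 = 5.9 kcal/mol.
C has the highest total (5.9 kcal/mol).

C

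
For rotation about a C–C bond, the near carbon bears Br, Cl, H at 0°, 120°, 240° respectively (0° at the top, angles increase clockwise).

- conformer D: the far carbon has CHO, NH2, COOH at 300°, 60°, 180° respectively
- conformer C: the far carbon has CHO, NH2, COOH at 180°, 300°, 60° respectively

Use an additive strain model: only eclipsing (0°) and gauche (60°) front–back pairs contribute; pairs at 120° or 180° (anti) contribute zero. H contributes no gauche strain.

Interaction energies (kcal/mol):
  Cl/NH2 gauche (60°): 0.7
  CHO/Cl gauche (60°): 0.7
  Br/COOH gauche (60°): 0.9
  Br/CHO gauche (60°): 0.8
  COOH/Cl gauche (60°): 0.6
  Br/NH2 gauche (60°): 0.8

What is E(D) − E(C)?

-0.1 kcal/mol

D (staggered): Br(0°)/CHO(300°) gauche 0.8; Br(0°)/NH2(60°) gauche 0.8; Cl(120°)/NH2(60°) gauche 0.7; Cl(120°)/COOH(180°) gauche 0.6 → 2.9 kcal/mol.
C (staggered): Br(0°)/NH2(300°) gauche 0.8; Br(0°)/COOH(60°) gauche 0.9; Cl(120°)/CHO(180°) gauche 0.7; Cl(120°)/COOH(60°) gauche 0.6 → 3.0 kcal/mol.
E(D) − E(C) = 2.9 − 3.0 = -0.1 kcal/mol.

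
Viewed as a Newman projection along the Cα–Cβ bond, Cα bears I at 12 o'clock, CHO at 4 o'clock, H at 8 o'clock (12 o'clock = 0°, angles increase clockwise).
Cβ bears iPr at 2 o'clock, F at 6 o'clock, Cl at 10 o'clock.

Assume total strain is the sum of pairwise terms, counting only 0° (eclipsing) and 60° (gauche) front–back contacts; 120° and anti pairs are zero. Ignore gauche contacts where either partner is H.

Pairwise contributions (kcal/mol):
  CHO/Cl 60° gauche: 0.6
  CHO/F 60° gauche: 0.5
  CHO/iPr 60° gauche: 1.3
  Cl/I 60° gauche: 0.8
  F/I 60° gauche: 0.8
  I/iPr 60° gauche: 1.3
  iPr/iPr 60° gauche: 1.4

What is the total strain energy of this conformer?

3.9 kcal/mol

This conformer (staggered): I(0°)/iPr(60°) gauche 1.3; I(0°)/Cl(300°) gauche 0.8; CHO(120°)/iPr(60°) gauche 1.3; CHO(120°)/F(180°) gauche 0.5 → 3.9 kcal/mol.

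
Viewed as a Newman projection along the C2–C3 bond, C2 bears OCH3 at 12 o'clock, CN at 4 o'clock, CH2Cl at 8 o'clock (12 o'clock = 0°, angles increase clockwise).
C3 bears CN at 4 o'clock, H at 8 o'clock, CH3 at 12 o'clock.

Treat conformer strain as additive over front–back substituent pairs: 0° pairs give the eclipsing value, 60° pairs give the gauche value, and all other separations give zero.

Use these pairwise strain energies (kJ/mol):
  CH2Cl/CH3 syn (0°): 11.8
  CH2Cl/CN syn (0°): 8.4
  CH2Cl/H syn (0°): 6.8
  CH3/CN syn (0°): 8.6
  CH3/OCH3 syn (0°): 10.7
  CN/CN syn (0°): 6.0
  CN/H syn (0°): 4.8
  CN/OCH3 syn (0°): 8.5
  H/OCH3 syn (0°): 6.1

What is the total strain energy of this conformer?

23.5 kJ/mol

This conformer (eclipsed): OCH3(0°)/CH3(0°) eclipsed 10.7; CN(120°)/CN(120°) eclipsed 6.0; CH2Cl(240°)/H(240°) eclipsed 6.8 → 23.5 kJ/mol.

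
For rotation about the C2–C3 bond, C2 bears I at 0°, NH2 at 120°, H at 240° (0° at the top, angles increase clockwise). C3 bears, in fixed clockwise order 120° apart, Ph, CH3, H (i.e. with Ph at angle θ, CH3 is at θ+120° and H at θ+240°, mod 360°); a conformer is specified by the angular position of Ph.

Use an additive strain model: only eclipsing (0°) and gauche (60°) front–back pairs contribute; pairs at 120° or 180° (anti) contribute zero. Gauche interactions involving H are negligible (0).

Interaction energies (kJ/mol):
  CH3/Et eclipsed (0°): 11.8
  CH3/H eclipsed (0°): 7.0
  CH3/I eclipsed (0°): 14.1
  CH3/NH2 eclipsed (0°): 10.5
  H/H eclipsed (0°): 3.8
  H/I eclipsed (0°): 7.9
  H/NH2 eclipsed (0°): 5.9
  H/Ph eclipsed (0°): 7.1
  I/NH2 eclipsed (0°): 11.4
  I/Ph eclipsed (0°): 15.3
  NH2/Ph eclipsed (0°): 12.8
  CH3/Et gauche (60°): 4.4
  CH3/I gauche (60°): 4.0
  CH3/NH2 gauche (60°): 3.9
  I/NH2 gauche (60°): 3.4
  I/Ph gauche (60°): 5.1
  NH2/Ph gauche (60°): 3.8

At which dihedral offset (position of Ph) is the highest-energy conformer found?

0°

Ph at 0° (eclipsed): I(0°)/Ph(0°) eclipsed 15.3; NH2(120°)/CH3(120°) eclipsed 10.5; H(240°)/H(240°) eclipsed 3.8 → 29.6 kJ/mol.
Ph at 60° (staggered): I(0°)/Ph(60°) gauche 5.1; NH2(120°)/Ph(60°) gauche 3.8; NH2(120°)/CH3(180°) gauche 3.9 → 12.8 kJ/mol.
Ph at 120° (eclipsed): I(0°)/H(0°) eclipsed 7.9; NH2(120°)/Ph(120°) eclipsed 12.8; H(240°)/CH3(240°) eclipsed 7.0 → 27.7 kJ/mol.
Ph at 180° (staggered): I(0°)/CH3(300°) gauche 4.0; NH2(120°)/Ph(180°) gauche 3.8 → 7.8 kJ/mol.
Ph at 240° (eclipsed): I(0°)/CH3(0°) eclipsed 14.1; NH2(120°)/H(120°) eclipsed 5.9; H(240°)/Ph(240°) eclipsed 7.1 → 27.1 kJ/mol.
Ph at 300° (staggered): I(0°)/Ph(300°) gauche 5.1; I(0°)/CH3(60°) gauche 4.0; NH2(120°)/CH3(60°) gauche 3.9 → 13.0 kJ/mol.
The maximum (29.6 kJ/mol) occurs with Ph at 0°.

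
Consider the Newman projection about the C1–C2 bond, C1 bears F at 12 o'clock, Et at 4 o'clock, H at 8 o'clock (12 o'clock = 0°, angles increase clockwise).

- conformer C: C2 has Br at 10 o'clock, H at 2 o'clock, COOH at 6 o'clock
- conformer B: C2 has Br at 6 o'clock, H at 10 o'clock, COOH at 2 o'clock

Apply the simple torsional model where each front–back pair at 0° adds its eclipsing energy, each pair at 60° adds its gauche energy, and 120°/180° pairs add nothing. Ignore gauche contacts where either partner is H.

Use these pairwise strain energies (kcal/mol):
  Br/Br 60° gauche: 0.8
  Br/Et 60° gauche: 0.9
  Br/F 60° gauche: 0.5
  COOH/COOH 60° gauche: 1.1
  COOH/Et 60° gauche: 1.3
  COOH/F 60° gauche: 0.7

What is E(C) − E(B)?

-1.1 kcal/mol

C (staggered): F(0°)/Br(300°) gauche 0.5; Et(120°)/COOH(180°) gauche 1.3 → 1.8 kcal/mol.
B (staggered): F(0°)/COOH(60°) gauche 0.7; Et(120°)/Br(180°) gauche 0.9; Et(120°)/COOH(60°) gauche 1.3 → 2.9 kcal/mol.
E(C) − E(B) = 1.8 − 2.9 = -1.1 kcal/mol.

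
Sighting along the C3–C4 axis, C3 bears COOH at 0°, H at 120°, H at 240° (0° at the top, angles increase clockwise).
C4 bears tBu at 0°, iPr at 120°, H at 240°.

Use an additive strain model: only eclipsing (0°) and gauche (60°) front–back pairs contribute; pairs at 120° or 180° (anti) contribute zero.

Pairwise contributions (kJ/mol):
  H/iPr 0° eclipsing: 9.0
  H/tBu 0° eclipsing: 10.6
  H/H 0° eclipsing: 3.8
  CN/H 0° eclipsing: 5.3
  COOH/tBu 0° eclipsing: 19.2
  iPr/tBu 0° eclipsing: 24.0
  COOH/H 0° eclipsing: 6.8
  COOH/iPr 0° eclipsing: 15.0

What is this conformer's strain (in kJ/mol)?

32.0 kJ/mol

This conformer is eclipsed. COOH at 0° is eclipsed with tBu at 0° (19.2); H at 120° is eclipsed with iPr at 120° (9.0); H at 240° is eclipsed with H at 240° (3.8). Total 32.0 kJ/mol.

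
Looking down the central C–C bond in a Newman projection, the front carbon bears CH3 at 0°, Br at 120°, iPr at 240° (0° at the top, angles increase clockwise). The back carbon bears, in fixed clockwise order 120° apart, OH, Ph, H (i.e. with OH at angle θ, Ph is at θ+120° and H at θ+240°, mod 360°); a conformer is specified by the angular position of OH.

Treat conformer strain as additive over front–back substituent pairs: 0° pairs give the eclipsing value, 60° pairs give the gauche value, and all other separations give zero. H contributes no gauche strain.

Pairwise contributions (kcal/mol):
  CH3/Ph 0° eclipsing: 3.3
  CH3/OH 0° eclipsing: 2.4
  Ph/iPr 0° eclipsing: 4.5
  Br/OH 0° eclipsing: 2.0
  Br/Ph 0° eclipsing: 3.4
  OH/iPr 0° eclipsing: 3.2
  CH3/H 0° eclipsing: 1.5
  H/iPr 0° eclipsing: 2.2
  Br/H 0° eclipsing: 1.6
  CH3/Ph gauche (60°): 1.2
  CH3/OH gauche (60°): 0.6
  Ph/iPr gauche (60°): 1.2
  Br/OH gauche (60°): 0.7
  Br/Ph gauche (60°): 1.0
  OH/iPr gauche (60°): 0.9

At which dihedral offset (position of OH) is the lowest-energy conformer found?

OH at 0° (eclipsed): CH3(0°)/OH(0°) eclipsed 2.4; Br(120°)/Ph(120°) eclipsed 3.4; iPr(240°)/H(240°) eclipsed 2.2 → 8.0 kcal/mol.
OH at 60° (staggered): CH3(0°)/OH(60°) gauche 0.6; Br(120°)/OH(60°) gauche 0.7; Br(120°)/Ph(180°) gauche 1.0; iPr(240°)/Ph(180°) gauche 1.2 → 3.5 kcal/mol.
OH at 120° (eclipsed): CH3(0°)/H(0°) eclipsed 1.5; Br(120°)/OH(120°) eclipsed 2.0; iPr(240°)/Ph(240°) eclipsed 4.5 → 8.0 kcal/mol.
OH at 180° (staggered): CH3(0°)/Ph(300°) gauche 1.2; Br(120°)/OH(180°) gauche 0.7; iPr(240°)/OH(180°) gauche 0.9; iPr(240°)/Ph(300°) gauche 1.2 → 4.0 kcal/mol.
OH at 240° (eclipsed): CH3(0°)/Ph(0°) eclipsed 3.3; Br(120°)/H(120°) eclipsed 1.6; iPr(240°)/OH(240°) eclipsed 3.2 → 8.1 kcal/mol.
OH at 300° (staggered): CH3(0°)/OH(300°) gauche 0.6; CH3(0°)/Ph(60°) gauche 1.2; Br(120°)/Ph(60°) gauche 1.0; iPr(240°)/OH(300°) gauche 0.9 → 3.7 kcal/mol.
The minimum (3.5 kcal/mol) occurs with OH at 60°.

60°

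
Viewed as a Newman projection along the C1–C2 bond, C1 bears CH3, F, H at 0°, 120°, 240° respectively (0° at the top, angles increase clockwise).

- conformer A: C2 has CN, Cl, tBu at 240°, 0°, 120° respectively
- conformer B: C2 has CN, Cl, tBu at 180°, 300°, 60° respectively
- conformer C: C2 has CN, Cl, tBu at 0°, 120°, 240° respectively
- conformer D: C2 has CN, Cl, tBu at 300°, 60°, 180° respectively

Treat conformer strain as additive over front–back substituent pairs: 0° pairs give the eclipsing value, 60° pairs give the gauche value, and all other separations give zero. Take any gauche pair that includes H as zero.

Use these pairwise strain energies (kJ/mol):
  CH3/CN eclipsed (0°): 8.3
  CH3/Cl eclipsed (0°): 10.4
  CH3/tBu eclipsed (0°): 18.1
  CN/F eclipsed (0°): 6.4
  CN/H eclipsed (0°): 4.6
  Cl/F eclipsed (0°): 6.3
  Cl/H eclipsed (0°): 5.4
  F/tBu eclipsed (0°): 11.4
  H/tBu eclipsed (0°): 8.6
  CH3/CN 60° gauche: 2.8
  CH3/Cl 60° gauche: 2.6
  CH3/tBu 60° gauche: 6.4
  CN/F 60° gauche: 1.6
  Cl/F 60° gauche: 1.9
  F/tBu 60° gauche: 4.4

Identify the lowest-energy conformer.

D

A (eclipsed): CH3–Cl eclipsed, F–tBu eclipsed, H–CN eclipsed; 10.4 + 11.4 + 4.6 = 26.4 kJ/mol.
B (staggered): CH3–Cl gauche, CH3–tBu gauche, F–CN gauche, F–tBu gauche; 2.6 + 6.4 + 1.6 + 4.4 = 15.0 kJ/mol.
C (eclipsed): CH3–CN eclipsed, F–Cl eclipsed, H–tBu eclipsed; 8.3 + 6.3 + 8.6 = 23.2 kJ/mol.
D (staggered): CH3–CN gauche, CH3–Cl gauche, F–Cl gauche, F–tBu gauche; 2.8 + 2.6 + 1.9 + 4.4 = 11.7 kJ/mol.
D has the lowest total (11.7 kJ/mol).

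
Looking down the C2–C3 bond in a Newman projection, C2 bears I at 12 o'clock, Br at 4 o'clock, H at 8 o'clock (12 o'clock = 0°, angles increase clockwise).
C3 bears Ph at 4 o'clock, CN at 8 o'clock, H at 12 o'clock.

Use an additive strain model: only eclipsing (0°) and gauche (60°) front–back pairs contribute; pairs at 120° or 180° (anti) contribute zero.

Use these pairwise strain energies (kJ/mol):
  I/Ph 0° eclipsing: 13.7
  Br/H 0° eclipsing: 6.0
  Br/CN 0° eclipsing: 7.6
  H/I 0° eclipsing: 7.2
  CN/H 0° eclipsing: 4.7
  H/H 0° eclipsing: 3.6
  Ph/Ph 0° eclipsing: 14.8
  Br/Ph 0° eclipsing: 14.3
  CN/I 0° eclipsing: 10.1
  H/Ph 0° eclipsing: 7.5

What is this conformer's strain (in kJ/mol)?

26.2 kJ/mol

This conformer is eclipsed. I at 0° is eclipsed with H at 0° (7.2); Br at 120° is eclipsed with Ph at 120° (14.3); H at 240° is eclipsed with CN at 240° (4.7). Total 26.2 kJ/mol.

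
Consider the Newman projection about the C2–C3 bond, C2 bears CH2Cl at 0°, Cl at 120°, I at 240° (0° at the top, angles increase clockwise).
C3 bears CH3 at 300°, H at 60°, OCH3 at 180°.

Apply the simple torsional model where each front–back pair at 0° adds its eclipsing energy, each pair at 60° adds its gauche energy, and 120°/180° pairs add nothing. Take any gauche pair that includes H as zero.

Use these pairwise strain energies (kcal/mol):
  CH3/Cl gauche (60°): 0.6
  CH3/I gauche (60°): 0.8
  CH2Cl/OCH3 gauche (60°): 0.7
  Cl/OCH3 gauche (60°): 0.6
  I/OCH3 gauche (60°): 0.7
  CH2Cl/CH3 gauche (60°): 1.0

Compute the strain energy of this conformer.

This conformer (staggered): CH2Cl(0°)/CH3(300°) gauche 1.0; Cl(120°)/OCH3(180°) gauche 0.6; I(240°)/CH3(300°) gauche 0.8; I(240°)/OCH3(180°) gauche 0.7 → 3.1 kcal/mol.

3.1 kcal/mol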